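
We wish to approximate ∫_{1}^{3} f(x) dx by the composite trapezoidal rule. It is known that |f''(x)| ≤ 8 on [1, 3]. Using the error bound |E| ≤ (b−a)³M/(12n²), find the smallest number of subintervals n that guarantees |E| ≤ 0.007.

28

Need 64/(12n²) ≤ 0.007.
n² ≥ 64/(12·0.007) = 761.905 ⇒ n ≥ 27.6026, so the smallest n is 28.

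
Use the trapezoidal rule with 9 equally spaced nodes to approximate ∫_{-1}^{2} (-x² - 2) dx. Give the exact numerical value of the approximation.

-9.0703125

h = (2 − (-1))/8 = 0.375.
Nodes x₀,…,x₈ = -1, -0.625, -0.25, 0.125, 0.5, 0.875, 1.25, 1.625, 2.
f(x) = -x² - 2: f₀=-3, f₁=-2.390625, f₂=-2.0625, f₃=-2.015625, f₄=-2.25, f₅=-2.765625, f₆=-3.5625, f₇=-4.640625, f₈=-6.
(h/2)·[f₀ + 2f₁ + 2f₂ + 2f₃ + 2f₄ + 2f₅ + 2f₆ + 2f₇ + f₈] = 0.1875·(-48.375) = -9.0703125.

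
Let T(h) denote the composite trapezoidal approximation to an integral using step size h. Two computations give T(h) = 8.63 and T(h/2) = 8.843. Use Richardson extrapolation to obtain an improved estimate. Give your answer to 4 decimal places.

R = (4·T(h/2) − T(h)) / 3 = (4·8.843 − 8.63)/3 = (26.742)/3 = 8.9140.

8.9140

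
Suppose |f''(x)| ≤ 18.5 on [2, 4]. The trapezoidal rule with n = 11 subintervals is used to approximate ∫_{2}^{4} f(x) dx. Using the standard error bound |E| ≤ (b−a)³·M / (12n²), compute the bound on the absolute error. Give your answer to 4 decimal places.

|E| ≤ (2)³·18.5 / (12·11²) = 148/1452 = 0.1019.

0.1019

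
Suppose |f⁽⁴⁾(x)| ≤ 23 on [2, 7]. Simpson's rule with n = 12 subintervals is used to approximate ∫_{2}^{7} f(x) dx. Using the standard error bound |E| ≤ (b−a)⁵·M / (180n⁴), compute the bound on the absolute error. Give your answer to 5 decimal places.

0.01926

|E| ≤ (5)⁵·23 / (180·12⁴) = 71875/3732480 = 0.01926.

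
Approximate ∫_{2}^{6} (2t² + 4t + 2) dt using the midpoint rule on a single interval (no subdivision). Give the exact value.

M = (b−a)·f(4) = 4·(50) = 200.

200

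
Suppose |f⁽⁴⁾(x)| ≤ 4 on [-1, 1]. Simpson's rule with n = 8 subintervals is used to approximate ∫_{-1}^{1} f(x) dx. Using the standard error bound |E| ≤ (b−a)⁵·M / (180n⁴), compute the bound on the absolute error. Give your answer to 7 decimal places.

|E| ≤ (2)⁵·4 / (180·8⁴) = 128/737280 = 0.0001736.

0.0001736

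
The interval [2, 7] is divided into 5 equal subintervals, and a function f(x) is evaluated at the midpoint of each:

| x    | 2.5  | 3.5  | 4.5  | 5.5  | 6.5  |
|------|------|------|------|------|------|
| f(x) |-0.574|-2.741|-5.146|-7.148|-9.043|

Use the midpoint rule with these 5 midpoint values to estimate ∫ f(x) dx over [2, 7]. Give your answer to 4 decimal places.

h = 1, n = 5.
h·[y(m₁) + y(m₂) + y(m₃) + y(m₄) + y(m₅)] = 1·(-24.652) = -24.6520.

-24.6520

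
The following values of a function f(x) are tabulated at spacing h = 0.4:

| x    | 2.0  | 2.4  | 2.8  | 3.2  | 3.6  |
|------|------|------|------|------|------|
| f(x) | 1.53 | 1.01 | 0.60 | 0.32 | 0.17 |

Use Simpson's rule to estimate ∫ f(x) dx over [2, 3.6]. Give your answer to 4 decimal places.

1.0960

h = 0.4, n = 4.
(h/3)·[y₀ + 4y₁ + 2y₂ + 4y₃ + y₄] = 0.133333·(8.22) = 1.0960.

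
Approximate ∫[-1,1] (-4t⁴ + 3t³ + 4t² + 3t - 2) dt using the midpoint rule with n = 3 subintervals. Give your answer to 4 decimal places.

h = (1 − (-1))/3 = 0.666667.
Midpoints m₁,…,m₃ = -0.666667, 0, 0.666667.
f(m₁)=-3.901235, f(m₂)=-2, f(m₃)=1.876543.
h·[f(m₁) + f(m₂) + f(m₃)] = 0.666667·(-4.024691) = -2.6831.

-2.6831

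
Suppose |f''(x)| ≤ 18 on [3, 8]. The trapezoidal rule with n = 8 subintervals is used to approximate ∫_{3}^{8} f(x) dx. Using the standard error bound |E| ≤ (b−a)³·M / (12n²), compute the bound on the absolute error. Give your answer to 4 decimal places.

|E| ≤ (5)³·18 / (12·8²) = 2250/768 = 2.9297.

2.9297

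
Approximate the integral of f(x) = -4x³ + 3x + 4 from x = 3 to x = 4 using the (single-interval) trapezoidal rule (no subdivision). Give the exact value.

T = (b−a)/2 · [f(3) + f(4)] = 0.5·[(-95) + (-240)] = -167.5.

-167.5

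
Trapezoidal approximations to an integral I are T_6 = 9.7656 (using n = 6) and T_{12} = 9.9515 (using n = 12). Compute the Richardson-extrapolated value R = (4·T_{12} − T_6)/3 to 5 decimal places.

10.01347

R = (4·T_{12} − T_6) / 3 = (4·9.9515 − 9.7656)/3 = (30.0404)/3 = 10.01347.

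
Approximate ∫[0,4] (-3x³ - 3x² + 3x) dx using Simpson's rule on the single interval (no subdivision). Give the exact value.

S = (b−a)/6 · [f(0) + 4f(2) + f(4)] = 0.666667·[0 + 4·(-30) + (-228)] = -232.

-232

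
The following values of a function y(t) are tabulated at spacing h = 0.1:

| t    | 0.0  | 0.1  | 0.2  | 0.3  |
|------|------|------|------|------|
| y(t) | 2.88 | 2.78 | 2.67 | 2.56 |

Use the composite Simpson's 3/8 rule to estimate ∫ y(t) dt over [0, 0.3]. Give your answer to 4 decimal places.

0.8171

h = 0.1, n = 3.
(3h/8)·[y₀ + 3y₁ + 3y₂ + y₃] = 0.0375·(21.79) = 0.8171.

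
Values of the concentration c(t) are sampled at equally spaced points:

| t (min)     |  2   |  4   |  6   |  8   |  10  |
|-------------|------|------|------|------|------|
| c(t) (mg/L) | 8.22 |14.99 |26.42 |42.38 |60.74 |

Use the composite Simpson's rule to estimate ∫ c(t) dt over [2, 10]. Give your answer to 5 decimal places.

h = 2, n = 4.
(h/3)·[y₀ + 4y₁ + 2y₂ + 4y₃ + y₄] = 0.666667·(351.28) = 234.18667.

234.18667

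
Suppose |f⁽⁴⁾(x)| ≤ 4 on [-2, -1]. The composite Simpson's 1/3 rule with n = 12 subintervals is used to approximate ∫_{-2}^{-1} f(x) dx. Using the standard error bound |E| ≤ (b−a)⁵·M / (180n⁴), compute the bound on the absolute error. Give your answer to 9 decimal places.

0.000001072

|E| ≤ (1)⁵·4 / (180·12⁴) = 4/3732480 = 0.000001072.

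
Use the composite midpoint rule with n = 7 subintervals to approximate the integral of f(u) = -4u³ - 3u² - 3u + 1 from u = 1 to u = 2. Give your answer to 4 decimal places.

h = (2 − 1)/7 = 0.142857.
Midpoints m₁,…,m₇ = 1.071429, 1.214286, 1.357143, 1.5, 1.642857, 1.785714, 1.928571.
f(m₁)=-10.577988, f(m₂)=-14.228134, f(m₃)=-18.595481, f(m₄)=-23.75, f(m₅)=-29.761662, f(m₆)=-36.700437, f(m₇)=-44.636297.
h·[f(m₁) + f(m₂) + f(m₃) + f(m₄) + f(m₅) + f(m₆) + f(m₇)] = 0.142857·(-178.25) = -25.4643.

-25.4643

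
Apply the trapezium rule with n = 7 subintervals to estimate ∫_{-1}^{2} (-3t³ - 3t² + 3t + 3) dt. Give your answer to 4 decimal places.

h = (2 − (-1))/7 = 0.428571.
Nodes t₀,…,t₇ = -1, -0.571429, -0.142857, 0.285714, 0.714286, 1.142857, 1.571429, 2.
f(t) = -3t³ - 3t² + 3t + 3: f₀=0, f₁=0.865889, f₂=2.518950, f₃=3.542274, f₄=2.518950, f₅=-1.967930, f₆=-11.335277, f₇=-27.
(h/2)·[f₀ + 2f₁ + 2f₂ + 2f₃ + 2f₄ + 2f₅ + 2f₆ + f₇] = 0.214286·(-34.714286) = -7.4388.

-7.4388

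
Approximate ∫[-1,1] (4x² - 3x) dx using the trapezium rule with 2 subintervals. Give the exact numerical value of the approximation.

h = (1 − (-1))/2 = 1.
Nodes x₀,…,x₂ = -1, 0, 1.
f(x) = 4x² - 3x: f₀=7, f₁=0, f₂=1.
(h/2)·[f₀ + 2f₁ + f₂] = 0.5·(8) = 4.

4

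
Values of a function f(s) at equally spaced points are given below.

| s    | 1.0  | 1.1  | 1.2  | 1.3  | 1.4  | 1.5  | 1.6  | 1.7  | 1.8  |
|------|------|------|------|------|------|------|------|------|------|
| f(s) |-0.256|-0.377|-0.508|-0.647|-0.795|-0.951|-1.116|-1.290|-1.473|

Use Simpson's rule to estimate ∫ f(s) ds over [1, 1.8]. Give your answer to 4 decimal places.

h = 0.1, n = 8.
(h/3)·[y₀ + 4y₁ + 2y₂ + 4y₃ + 2y₄ + 4y₅ + 2y₆ + 4y₇ + y₈] = 0.033333·(-19.627) = -0.6542.

-0.6542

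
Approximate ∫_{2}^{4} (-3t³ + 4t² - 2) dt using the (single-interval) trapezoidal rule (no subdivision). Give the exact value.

T = (b−a)/2 · [f(2) + f(4)] = 1·[(-10) + (-130)] = -140.

-140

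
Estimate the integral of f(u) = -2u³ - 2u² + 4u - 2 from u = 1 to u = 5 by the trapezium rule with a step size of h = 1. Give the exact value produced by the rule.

h = (5 − 1)/4 = 1.
Nodes u₀,…,u₄ = 1, 2, 3, 4, 5.
f(u) = -2u³ - 2u² + 4u - 2: f₀=-2, f₁=-18, f₂=-62, f₃=-146, f₄=-282.
(h/2)·[f₀ + 2f₁ + 2f₂ + 2f₃ + f₄] = 0.5·(-736) = -368.

-368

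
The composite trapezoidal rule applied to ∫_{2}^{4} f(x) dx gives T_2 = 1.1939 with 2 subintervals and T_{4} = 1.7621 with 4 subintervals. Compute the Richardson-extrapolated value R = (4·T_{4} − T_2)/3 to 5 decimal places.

1.95150

R = (4·T_{4} − T_2) / 3 = (4·1.7621 − 1.1939)/3 = (5.8545)/3 = 1.95150.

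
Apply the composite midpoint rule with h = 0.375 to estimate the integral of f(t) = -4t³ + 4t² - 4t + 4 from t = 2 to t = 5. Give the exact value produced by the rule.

-481.6640625

h = (5 − 2)/8 = 0.375.
Midpoints m₁,…,m₈ = 2.1875, 2.5625, 2.9375, 3.3125, 3.6875, 4.0625, 4.4375, 4.8125.
f(m₁)=-27.4794921875, f(m₂)=-47.2900390625, f(m₃)=-74.6240234375, f(m₄)=-110.7470703125, f(m₅)=-156.9248046875, f(m₆)=-214.4228515625, f(m₇)=-284.5068359375, f(m₈)=-368.4423828125.
h·[f(m₁) + f(m₂) + f(m₃) + f(m₄) + f(m₅) + f(m₆) + f(m₇) + f(m₈)] = 0.375·(-1284.4375) = -481.6640625.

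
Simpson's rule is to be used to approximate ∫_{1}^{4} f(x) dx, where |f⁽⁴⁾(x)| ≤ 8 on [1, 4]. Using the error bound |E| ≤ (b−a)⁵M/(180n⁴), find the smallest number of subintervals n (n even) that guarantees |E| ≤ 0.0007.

Need 1944/(180n⁴) ≤ 0.0007.
n⁴ ≥ 1944/(180·0.0007) = 15428.6 ⇒ n ≥ 11.1450, so the smallest even n is 12. (n must be even for Simpson's rule.)

12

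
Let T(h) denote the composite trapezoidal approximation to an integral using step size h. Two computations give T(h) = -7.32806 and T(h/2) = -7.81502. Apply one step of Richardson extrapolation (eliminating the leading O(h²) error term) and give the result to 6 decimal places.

-7.977340

R = (4·T(h/2) − T(h)) / 3 = (4·(-7.81502) − (-7.32806))/3 = (-23.93202)/3 = -7.977340.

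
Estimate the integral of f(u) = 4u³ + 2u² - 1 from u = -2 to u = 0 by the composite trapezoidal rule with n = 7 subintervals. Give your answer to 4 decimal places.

h = (0 − (-2))/7 = 0.285714.
Nodes u₀,…,u₇ = -2, -1.714286, -1.428571, -1.142857, -0.857143, -0.571429, -0.285714, 0.
f(u) = 4u³ + 2u² - 1: f₀=-25, f₁=-15.274052, f₂=-8.580175, f₃=-4.358601, f₄=-2.049563, f₅=-1.093294, f₆=-0.930029, f₇=-1.
(h/2)·[f₀ + 2f₁ + 2f₂ + 2f₃ + 2f₄ + 2f₅ + 2f₆ + f₇] = 0.142857·(-90.571429) = -12.9388.

-12.9388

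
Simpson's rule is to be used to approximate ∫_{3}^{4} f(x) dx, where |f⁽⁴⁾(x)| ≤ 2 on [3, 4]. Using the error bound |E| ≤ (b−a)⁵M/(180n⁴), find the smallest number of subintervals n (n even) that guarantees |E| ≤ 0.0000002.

16

Need 2/(180n⁴) ≤ 0.0000002.
n⁴ ≥ 2/(180·0.0000002) = 55555.6 ⇒ n ≥ 15.3526, so the smallest even n is 16. (n must be even for Simpson's rule.)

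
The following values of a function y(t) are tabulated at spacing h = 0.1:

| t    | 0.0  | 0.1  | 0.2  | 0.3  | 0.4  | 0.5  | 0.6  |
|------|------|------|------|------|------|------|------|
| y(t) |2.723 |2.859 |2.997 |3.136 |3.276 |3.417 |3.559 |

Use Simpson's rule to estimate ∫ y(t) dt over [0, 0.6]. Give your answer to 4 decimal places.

h = 0.1, n = 6.
(h/3)·[y₀ + 4y₁ + 2y₂ + 4y₃ + 2y₄ + 4y₅ + y₆] = 0.033333·(56.476) = 1.8825.

1.8825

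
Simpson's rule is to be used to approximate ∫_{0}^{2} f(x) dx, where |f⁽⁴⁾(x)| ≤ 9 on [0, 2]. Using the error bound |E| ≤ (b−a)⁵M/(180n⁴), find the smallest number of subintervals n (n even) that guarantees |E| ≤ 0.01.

4

Need 288/(180n⁴) ≤ 0.01.
n⁴ ≥ 288/(180·0.01) = 160 ⇒ n ≥ 3.5566, so the smallest even n is 4. (n must be even for Simpson's rule.)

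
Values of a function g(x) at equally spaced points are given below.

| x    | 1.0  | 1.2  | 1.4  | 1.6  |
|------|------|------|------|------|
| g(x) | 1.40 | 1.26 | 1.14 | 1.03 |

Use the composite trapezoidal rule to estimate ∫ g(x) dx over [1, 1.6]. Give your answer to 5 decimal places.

0.72300

h = 0.2, n = 3.
(h/2)·[y₀ + 2y₁ + 2y₂ + y₃] = 0.1·(7.23) = 0.72300.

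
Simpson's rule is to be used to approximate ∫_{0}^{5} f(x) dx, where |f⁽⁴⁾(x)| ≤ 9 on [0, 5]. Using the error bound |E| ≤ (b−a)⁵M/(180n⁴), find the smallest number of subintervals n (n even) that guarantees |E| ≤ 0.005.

14

Need 28125/(180n⁴) ≤ 0.005.
n⁴ ≥ 28125/(180·0.005) = 31250 ⇒ n ≥ 13.2957, so the smallest even n is 14. (n must be even for Simpson's rule.)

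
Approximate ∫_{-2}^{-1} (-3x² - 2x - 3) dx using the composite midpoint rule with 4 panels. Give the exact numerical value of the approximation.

-6.984375

h = (-1 − (-2))/4 = 0.25.
Midpoints m₁,…,m₄ = -1.875, -1.625, -1.375, -1.125.
f(m₁)=-9.796875, f(m₂)=-7.671875, f(m₃)=-5.921875, f(m₄)=-4.546875.
h·[f(m₁) + f(m₂) + f(m₃) + f(m₄)] = 0.25·(-27.9375) = -6.984375.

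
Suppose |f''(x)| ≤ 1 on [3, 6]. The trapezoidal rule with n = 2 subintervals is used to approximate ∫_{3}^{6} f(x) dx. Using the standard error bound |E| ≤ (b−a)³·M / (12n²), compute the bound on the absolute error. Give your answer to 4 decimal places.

|E| ≤ (3)³·1 / (12·2²) = 27/48 = 0.5625.

0.5625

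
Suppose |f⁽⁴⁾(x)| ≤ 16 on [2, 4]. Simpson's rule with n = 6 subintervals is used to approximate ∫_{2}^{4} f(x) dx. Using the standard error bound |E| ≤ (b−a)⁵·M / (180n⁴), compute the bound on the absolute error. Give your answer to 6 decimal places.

|E| ≤ (2)⁵·16 / (180·6⁴) = 512/233280 = 0.002195.

0.002195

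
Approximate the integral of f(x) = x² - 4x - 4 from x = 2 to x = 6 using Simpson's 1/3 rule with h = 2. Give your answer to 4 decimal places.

h = (6 − 2)/2 = 2.
Nodes x₀,…,x₂ = 2, 4, 6.
f(x) = x² - 4x - 4: f₀=-8, f₁=-4, f₂=8.
(h/3)·[f₀ + 4f₁ + f₂] = 0.666667·(-16) = -10.6667.

-10.6667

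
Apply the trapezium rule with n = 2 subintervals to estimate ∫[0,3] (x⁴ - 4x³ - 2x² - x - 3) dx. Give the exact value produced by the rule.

h = (3 − 0)/2 = 1.5.
Nodes x₀,…,x₂ = 0, 1.5, 3.
f(x) = x⁴ - 4x³ - 2x² - x - 3: f₀=-3, f₁=-17.4375, f₂=-51.
(h/2)·[f₀ + 2f₁ + f₂] = 0.75·(-88.875) = -66.65625.

-66.65625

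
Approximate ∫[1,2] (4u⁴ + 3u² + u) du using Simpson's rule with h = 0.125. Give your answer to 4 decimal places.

33.3001

h = (2 − 1)/8 = 0.125.
Nodes u₀,…,u₈ = 1, 1.125, 1.25, 1.375, 1.5, 1.625, 1.75, 1.875, 2.
f(u) = 4u⁴ + 3u² + u: f₀=8, f₁=11.3291015625, f₂=15.703125, f₃=21.3447265625, f₄=28.5, f₅=37.4384765625, f₆=48.453125, f₇=61.8603515625, f₈=78.
(h/3)·[f₀ + 4f₁ + 2f₂ + 4f₃ + 2f₄ + 4f₅ + 2f₆ + 4f₇ + f₈] = 0.041667·(799.203125) = 33.3001.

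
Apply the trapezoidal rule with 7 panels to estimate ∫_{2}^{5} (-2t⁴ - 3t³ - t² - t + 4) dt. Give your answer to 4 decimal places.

h = (5 − 2)/7 = 0.428571.
Nodes t₀,…,t₇ = 2, 2.428571, 2.857143, 3.285714, 3.714286, 4.142857, 4.571429, 5.
f(t) = -2t⁴ - 3t³ - t² - t + 4: f₀=-58, f₁=-116.869221, f₂=-210.269055, f₃=-349.602249, f₄=-547.890879, f₅=-819.776343, f₆=-1181.519367, f₇=-1651.
(h/2)·[f₀ + 2f₁ + 2f₂ + 2f₃ + 2f₄ + 2f₅ + 2f₆ + f₇] = 0.214286·(-8160.854227) = -1748.7545.

-1748.7545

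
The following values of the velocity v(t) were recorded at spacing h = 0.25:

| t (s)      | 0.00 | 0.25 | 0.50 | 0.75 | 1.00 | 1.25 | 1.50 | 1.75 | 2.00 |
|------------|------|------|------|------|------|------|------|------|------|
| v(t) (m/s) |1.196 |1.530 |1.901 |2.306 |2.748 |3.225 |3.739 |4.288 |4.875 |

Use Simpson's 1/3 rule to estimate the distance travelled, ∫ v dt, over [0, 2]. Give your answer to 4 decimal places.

h = 0.25, n = 8.
(h/3)·[y₀ + 4y₁ + 2y₂ + 4y₃ + 2y₄ + 4y₅ + 2y₆ + 4y₇ + y₈] = 0.083333·(68.243) = 5.6869.

5.6869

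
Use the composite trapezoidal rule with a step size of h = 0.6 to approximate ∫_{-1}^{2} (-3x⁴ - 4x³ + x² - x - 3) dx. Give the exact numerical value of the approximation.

h = (2 − (-1))/5 = 0.6.
Nodes x₀,…,x₅ = -1, -0.4, 0.2, 0.8, 1.4, 2.
f(x) = -3x⁴ - 4x³ + x² - x - 3: f₀=0, f₁=-2.2608, f₂=-3.1968, f₃=-6.4368, f₄=-24.9408, f₅=-81.
(h/2)·[f₀ + 2f₁ + 2f₂ + 2f₃ + 2f₄ + f₅] = 0.3·(-154.6704) = -46.40112.

-46.40112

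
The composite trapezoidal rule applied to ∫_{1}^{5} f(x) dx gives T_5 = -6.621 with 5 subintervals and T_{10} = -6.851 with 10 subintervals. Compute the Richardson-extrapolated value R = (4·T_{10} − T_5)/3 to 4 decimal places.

-6.9277

R = (4·T_{10} − T_5) / 3 = (4·(-6.851) − (-6.621))/3 = (-20.783)/3 = -6.9277.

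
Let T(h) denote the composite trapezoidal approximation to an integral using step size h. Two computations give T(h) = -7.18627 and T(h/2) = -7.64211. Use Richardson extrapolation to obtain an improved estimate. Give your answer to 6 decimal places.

R = (4·T(h/2) − T(h)) / 3 = (4·(-7.64211) − (-7.18627))/3 = (-23.38217)/3 = -7.794057.

-7.794057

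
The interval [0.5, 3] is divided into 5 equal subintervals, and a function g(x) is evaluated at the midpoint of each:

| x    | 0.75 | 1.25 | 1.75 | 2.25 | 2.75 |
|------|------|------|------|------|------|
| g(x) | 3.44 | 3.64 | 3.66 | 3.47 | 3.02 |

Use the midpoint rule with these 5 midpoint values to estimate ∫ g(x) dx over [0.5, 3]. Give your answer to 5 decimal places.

8.61500

h = 0.5, n = 5.
h·[y(m₁) + y(m₂) + y(m₃) + y(m₄) + y(m₅)] = 0.5·(17.23) = 8.61500.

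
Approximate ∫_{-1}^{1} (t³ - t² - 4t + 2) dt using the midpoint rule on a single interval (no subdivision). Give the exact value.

M = (b−a)·f(0) = 2·(2) = 4.

4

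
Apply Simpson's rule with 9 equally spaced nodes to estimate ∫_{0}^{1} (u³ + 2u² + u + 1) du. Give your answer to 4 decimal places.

2.4167

h = (1 − 0)/8 = 0.125.
Nodes u₀,…,u₈ = 0, 0.125, 0.25, 0.375, 0.5, 0.625, 0.75, 0.875, 1.
f(u) = u³ + 2u² + u + 1: f₀=1, f₁=1.158203125, f₂=1.390625, f₃=1.708984375, f₄=2.125, f₅=2.650390625, f₆=3.296875, f₇=4.076171875, f₈=5.
(h/3)·[f₀ + 4f₁ + 2f₂ + 4f₃ + 2f₄ + 4f₅ + 2f₆ + 4f₇ + f₈] = 0.041667·(58) = 2.4167.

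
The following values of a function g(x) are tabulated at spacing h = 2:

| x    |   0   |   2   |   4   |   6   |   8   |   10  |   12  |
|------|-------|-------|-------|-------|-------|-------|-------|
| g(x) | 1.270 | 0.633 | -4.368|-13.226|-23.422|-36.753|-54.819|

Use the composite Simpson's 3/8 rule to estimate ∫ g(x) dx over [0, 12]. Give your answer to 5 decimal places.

-203.79825

h = 2, n = 6.
(3h/8)·[y₀ + 3y₁ + 3y₂ + 2y₃ + 3y₄ + 3y₅ + y₆] = 0.75·(-271.731) = -203.79825.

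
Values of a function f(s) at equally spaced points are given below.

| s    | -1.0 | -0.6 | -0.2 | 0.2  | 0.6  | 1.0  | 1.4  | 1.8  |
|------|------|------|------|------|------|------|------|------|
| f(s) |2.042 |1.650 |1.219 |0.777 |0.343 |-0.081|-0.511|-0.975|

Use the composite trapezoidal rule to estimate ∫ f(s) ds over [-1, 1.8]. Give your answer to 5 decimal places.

1.57220

h = 0.4, n = 7.
(h/2)·[y₀ + 2y₁ + 2y₂ + 2y₃ + 2y₄ + 2y₅ + 2y₆ + y₇] = 0.2·(7.861) = 1.57220.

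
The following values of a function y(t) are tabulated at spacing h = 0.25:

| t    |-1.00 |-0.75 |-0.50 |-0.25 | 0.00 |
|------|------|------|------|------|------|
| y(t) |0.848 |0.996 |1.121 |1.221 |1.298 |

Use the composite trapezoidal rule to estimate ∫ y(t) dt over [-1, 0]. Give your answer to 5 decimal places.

1.10275

h = 0.25, n = 4.
(h/2)·[y₀ + 2y₁ + 2y₂ + 2y₃ + y₄] = 0.125·(8.822) = 1.10275.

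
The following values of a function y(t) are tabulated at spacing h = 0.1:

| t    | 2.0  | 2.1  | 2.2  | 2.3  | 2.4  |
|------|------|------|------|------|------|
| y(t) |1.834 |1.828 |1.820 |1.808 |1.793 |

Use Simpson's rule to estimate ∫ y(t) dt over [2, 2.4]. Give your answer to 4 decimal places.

h = 0.1, n = 4.
(h/3)·[y₀ + 4y₁ + 2y₂ + 4y₃ + y₄] = 0.033333·(21.811) = 0.7270.

0.7270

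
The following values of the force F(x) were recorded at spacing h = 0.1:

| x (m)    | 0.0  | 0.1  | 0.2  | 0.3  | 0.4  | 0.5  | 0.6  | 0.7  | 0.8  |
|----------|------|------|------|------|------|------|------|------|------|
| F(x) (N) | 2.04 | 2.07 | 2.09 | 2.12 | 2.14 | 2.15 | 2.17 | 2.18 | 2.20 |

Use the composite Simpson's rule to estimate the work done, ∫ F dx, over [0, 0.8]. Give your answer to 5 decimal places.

h = 0.1, n = 8.
(h/3)·[y₀ + 4y₁ + 2y₂ + 4y₃ + 2y₄ + 4y₅ + 2y₆ + 4y₇ + y₈] = 0.033333·(51.12) = 1.70400.

1.70400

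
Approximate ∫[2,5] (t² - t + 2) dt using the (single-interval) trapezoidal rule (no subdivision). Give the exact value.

39

T = (b−a)/2 · [f(2) + f(5)] = 1.5·[4 + 22] = 39.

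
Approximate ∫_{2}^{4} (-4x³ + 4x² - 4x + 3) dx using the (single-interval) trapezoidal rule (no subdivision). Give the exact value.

T = (b−a)/2 · [f(2) + f(4)] = 1·[(-21) + (-205)] = -226.

-226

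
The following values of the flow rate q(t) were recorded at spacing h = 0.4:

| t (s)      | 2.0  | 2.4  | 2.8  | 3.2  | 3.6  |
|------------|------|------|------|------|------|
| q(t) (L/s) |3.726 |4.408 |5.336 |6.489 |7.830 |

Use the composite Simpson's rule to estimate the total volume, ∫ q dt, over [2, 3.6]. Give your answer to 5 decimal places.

8.77547

h = 0.4, n = 4.
(h/3)·[y₀ + 4y₁ + 2y₂ + 4y₃ + y₄] = 0.133333·(65.816) = 8.77547.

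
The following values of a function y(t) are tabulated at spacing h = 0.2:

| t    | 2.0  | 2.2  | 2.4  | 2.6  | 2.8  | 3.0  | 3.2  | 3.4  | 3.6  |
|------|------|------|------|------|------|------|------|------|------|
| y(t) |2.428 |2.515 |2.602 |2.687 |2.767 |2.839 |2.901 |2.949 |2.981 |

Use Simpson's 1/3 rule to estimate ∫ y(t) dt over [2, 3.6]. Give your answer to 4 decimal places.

4.3939

h = 0.2, n = 8.
(h/3)·[y₀ + 4y₁ + 2y₂ + 4y₃ + 2y₄ + 4y₅ + 2y₆ + 4y₇ + y₈] = 0.066667·(65.909) = 4.3939.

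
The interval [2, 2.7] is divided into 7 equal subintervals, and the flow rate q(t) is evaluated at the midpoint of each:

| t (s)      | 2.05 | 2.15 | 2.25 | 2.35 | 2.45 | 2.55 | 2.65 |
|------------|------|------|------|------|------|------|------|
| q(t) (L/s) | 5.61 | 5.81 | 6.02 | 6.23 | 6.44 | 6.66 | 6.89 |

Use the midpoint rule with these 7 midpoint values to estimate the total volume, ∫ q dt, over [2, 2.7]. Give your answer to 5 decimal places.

4.36600

h = 0.1, n = 7.
h·[y(m₁) + y(m₂) + y(m₃) + y(m₄) + y(m₅) + y(m₆) + y(m₇)] = 0.1·(43.66) = 4.36600.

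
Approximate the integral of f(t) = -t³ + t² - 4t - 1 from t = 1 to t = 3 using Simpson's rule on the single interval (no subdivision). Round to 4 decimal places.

-29.3333

S = (b−a)/6 · [f(1) + 4f(2) + f(3)] = 0.333333·[(-5) + 4·(-13) + (-31)] = -29.3333.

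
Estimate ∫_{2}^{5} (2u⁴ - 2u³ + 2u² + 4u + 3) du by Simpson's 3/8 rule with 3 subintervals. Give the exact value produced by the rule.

h = (5 − 2)/3 = 1.
Nodes u₀,…,u₃ = 2, 3, 4, 5.
f(u) = 2u⁴ - 2u³ + 2u² + 4u + 3: f₀=35, f₁=141, f₂=435, f₃=1073.
(3h/8)·[f₀ + 3f₁ + 3f₂ + f₃] = 0.375·(2836) = 1063.5.

1063.5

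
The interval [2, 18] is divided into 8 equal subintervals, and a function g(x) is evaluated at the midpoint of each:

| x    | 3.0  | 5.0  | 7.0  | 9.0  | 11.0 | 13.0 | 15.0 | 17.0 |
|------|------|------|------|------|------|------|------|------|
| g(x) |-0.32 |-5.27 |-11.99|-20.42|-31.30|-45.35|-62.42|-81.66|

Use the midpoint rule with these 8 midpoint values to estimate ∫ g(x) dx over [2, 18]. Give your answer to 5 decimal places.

h = 2, n = 8.
h·[y(m₁) + y(m₂) + y(m₃) + y(m₄) + y(m₅) + y(m₆) + y(m₇) + y(m₈)] = 2·(-258.73) = -517.46000.

-517.46000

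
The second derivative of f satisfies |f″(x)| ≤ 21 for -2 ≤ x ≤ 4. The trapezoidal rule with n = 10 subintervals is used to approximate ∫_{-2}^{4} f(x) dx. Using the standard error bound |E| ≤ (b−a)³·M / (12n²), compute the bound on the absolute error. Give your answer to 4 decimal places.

|E| ≤ (6)³·21 / (12·10²) = 4536/1200 = 3.7800.

3.7800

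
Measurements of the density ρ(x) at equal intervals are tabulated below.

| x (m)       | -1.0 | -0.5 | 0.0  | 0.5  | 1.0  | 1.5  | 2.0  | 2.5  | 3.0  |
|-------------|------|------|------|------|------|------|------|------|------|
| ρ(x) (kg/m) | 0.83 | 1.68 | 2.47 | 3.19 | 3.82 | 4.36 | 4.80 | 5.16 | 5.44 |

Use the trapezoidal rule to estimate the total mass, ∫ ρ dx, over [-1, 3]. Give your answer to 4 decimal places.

h = 0.5, n = 8.
(h/2)·[y₀ + 2y₁ + 2y₂ + 2y₃ + 2y₄ + 2y₅ + 2y₆ + 2y₇ + y₈] = 0.25·(57.23) = 14.3075.

14.3075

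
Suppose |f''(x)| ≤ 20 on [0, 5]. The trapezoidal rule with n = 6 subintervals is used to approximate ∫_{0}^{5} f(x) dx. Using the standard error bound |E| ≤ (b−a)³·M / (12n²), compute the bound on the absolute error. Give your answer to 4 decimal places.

5.7870

|E| ≤ (5)³·20 / (12·6²) = 2500/432 = 5.7870.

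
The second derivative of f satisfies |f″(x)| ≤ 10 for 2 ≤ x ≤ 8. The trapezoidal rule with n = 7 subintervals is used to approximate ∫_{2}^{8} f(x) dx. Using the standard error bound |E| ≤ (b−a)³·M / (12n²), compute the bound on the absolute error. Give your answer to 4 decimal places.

3.6735

|E| ≤ (6)³·10 / (12·7²) = 2160/588 = 3.6735.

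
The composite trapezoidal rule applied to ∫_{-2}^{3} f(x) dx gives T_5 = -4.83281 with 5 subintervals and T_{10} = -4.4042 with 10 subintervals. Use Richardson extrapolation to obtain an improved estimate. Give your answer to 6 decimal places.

R = (4·T_{10} − T_5) / 3 = (4·(-4.4042) − (-4.83281))/3 = (-12.78399)/3 = -4.261330.

-4.261330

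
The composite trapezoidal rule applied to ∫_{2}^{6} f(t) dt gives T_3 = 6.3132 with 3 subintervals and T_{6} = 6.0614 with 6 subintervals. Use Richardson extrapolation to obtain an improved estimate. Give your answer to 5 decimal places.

R = (4·T_{6} − T_3) / 3 = (4·6.0614 − 6.3132)/3 = (17.9324)/3 = 5.97747.

5.97747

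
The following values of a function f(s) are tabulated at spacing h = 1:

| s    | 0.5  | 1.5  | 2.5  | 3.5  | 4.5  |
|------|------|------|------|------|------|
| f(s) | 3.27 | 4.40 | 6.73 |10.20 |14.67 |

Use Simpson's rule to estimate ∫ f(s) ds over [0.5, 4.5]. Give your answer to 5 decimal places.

29.93333

h = 1, n = 4.
(h/3)·[y₀ + 4y₁ + 2y₂ + 4y₃ + y₄] = 0.333333·(89.80) = 29.93333.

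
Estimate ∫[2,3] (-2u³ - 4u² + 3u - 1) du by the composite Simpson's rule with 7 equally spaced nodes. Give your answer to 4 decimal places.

h = (3 − 2)/6 = 0.166667.
Nodes u₀,…,u₆ = 2, 2.166667, 2.333333, 2.5, 2.666667, 2.833333, 3.
f(u) = -2u³ - 4u² + 3u - 1: f₀=-27, f₁=-33.620370, f₂=-41.185185, f₃=-49.75, f₄=-59.370370, f₅=-70.101852, f₆=-82.
(h/3)·[f₀ + 4f₁ + 2f₂ + 4f₃ + 2f₄ + 4f₅ + f₆] = 0.055556·(-924) = -51.3333.

-51.3333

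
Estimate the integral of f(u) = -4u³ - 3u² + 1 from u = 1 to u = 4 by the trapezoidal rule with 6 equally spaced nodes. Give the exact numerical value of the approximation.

h = (4 − 1)/5 = 0.6.
Nodes u₀,…,u₅ = 1, 1.6, 2.2, 2.8, 3.4, 4.
f(u) = -4u³ - 3u² + 1: f₀=-6, f₁=-23.064, f₂=-56.112, f₃=-110.328, f₄=-190.896, f₅=-303.
(h/2)·[f₀ + 2f₁ + 2f₂ + 2f₃ + 2f₄ + f₅] = 0.3·(-1069.8) = -320.94.

-320.94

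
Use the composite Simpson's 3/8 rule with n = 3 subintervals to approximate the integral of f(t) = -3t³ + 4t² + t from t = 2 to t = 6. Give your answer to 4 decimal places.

h = (6 − 2)/3 = 1.333333.
Nodes t₀,…,t₃ = 2, 3.333333, 4.666667, 6.
f(t) = -3t³ + 4t² + t: f₀=-6, f₁=-63.333333, f₂=-213.111111, f₃=-498.
(3h/8)·[f₀ + 3f₁ + 3f₂ + f₃] = 0.5·(-1333.333333) = -666.6667.

-666.6667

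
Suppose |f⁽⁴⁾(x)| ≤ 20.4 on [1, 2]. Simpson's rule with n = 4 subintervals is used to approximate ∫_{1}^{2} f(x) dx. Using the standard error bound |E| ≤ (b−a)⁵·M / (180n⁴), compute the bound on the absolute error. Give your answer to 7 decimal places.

0.0004427

|E| ≤ (1)⁵·20.4 / (180·4⁴) = 20.4/46080 = 0.0004427.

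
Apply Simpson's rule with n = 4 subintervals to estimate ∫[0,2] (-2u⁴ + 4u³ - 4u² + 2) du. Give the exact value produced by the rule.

-3.5

h = (2 − 0)/4 = 0.5.
Nodes u₀,…,u₄ = 0, 0.5, 1, 1.5, 2.
f(u) = -2u⁴ + 4u³ - 4u² + 2: f₀=2, f₁=1.375, f₂=0, f₃=-3.625, f₄=-14.
(h/3)·[f₀ + 4f₁ + 2f₂ + 4f₃ + f₄] = 0.166667·(-21) = -3.5.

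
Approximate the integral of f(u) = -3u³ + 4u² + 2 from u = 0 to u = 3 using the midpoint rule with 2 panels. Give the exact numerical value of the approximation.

-13.40625

h = (3 − 0)/2 = 1.5.
Midpoints m₁,…,m₂ = 0.75, 2.25.
f(m₁)=2.984375, f(m₂)=-11.921875.
h·[f(m₁) + f(m₂)] = 1.5·(-8.9375) = -13.40625.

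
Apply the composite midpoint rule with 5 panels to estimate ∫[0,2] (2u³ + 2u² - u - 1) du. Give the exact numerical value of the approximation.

9.12

h = (2 − 0)/5 = 0.4.
Midpoints m₁,…,m₅ = 0.2, 0.6, 1, 1.4, 1.8.
f(m₁)=-1.104, f(m₂)=-0.448, f(m₃)=2, f(m₄)=7.008, f(m₅)=15.344.
h·[f(m₁) + f(m₂) + f(m₃) + f(m₄) + f(m₅)] = 0.4·(22.8) = 9.12.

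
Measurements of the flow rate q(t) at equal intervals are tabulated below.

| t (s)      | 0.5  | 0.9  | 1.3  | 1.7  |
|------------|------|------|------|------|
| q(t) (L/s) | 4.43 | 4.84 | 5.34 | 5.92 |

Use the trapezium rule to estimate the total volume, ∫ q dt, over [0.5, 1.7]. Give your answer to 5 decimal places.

h = 0.4, n = 3.
(h/2)·[y₀ + 2y₁ + 2y₂ + y₃] = 0.2·(30.71) = 6.14200.

6.14200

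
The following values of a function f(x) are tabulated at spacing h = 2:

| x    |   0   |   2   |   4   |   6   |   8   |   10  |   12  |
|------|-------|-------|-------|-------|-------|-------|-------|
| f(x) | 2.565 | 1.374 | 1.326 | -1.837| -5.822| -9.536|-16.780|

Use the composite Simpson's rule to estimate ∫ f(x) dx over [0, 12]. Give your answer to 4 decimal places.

-42.1353

h = 2, n = 6.
(h/3)·[y₀ + 4y₁ + 2y₂ + 4y₃ + 2y₄ + 4y₅ + y₆] = 0.666667·(-63.203) = -42.1353.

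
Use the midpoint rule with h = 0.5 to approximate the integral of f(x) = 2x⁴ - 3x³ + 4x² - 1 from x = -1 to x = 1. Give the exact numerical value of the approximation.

h = (1 − (-1))/4 = 0.5.
Midpoints m₁,…,m₄ = -0.75, -0.25, 0.25, 0.75.
f(m₁)=3.1484375, f(m₂)=-0.6953125, f(m₃)=-0.7890625, f(m₄)=0.6171875.
h·[f(m₁) + f(m₂) + f(m₃) + f(m₄)] = 0.5·(2.28125) = 1.140625.

1.140625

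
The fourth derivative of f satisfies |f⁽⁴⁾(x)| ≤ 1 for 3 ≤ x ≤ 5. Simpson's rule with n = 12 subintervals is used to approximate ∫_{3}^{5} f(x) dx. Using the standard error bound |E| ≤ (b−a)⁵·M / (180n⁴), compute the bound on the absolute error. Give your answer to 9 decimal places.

|E| ≤ (2)⁵·1 / (180·12⁴) = 32/3732480 = 0.000008573.

0.000008573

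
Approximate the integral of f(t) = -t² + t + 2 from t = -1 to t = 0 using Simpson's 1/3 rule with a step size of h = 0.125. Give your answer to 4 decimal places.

1.1667

h = (0 − (-1))/8 = 0.125.
Nodes t₀,…,t₈ = -1, -0.875, -0.75, -0.625, -0.5, -0.375, -0.25, -0.125, 0.
f(t) = -t² + t + 2: f₀=0, f₁=0.359375, f₂=0.6875, f₃=0.984375, f₄=1.25, f₅=1.484375, f₆=1.6875, f₇=1.859375, f₈=2.
(h/3)·[f₀ + 4f₁ + 2f₂ + 4f₃ + 2f₄ + 4f₅ + 2f₆ + 4f₇ + f₈] = 0.041667·(28) = 1.1667.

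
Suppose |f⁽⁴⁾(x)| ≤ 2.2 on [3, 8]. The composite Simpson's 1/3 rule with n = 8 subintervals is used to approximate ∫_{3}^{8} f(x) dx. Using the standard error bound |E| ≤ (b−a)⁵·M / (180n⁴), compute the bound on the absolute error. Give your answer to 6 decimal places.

|E| ≤ (5)⁵·2.2 / (180·8⁴) = 6875/737280 = 0.009325.

0.009325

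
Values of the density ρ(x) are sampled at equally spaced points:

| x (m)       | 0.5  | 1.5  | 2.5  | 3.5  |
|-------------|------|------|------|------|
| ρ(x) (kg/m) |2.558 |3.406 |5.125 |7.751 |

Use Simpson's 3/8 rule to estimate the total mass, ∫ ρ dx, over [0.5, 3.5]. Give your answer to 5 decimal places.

h = 1, n = 3.
(3h/8)·[y₀ + 3y₁ + 3y₂ + y₃] = 0.375·(35.902) = 13.46325.

13.46325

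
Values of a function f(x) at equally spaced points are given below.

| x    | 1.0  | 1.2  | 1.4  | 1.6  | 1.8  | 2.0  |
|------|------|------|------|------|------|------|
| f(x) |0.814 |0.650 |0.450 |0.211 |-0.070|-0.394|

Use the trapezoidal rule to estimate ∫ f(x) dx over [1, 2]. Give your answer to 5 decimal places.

0.29020

h = 0.2, n = 5.
(h/2)·[y₀ + 2y₁ + 2y₂ + 2y₃ + 2y₄ + y₅] = 0.1·(2.902) = 0.29020.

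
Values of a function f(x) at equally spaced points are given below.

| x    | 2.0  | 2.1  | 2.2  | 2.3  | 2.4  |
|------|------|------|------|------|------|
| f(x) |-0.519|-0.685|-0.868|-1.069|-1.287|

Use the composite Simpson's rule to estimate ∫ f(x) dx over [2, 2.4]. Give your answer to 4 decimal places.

-0.3519

h = 0.1, n = 4.
(h/3)·[y₀ + 4y₁ + 2y₂ + 4y₃ + y₄] = 0.033333·(-10.558) = -0.3519.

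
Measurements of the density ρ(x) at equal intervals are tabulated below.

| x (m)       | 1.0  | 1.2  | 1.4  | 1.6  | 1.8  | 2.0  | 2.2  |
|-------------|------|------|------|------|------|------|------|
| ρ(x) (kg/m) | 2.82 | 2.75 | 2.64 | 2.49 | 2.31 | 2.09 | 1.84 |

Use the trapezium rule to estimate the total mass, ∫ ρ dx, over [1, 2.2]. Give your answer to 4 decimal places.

h = 0.2, n = 6.
(h/2)·[y₀ + 2y₁ + 2y₂ + 2y₃ + 2y₄ + 2y₅ + y₆] = 0.1·(29.22) = 2.9220.

2.9220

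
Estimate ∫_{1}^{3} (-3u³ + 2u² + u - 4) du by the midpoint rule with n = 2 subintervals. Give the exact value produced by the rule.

h = (3 − 1)/2 = 1.
Midpoints m₁,…,m₂ = 1.5, 2.5.
f(m₁)=-8.125, f(m₂)=-35.875.
h·[f(m₁) + f(m₂)] = 1·(-44) = -44.

-44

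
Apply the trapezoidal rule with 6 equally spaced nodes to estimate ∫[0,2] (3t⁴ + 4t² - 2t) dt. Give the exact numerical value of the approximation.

h = (2 − 0)/5 = 0.4.
Nodes t₀,…,t₅ = 0, 0.4, 0.8, 1.2, 1.6, 2.
f(t) = 3t⁴ + 4t² - 2t: f₀=0, f₁=-0.0832, f₂=2.1888, f₃=9.5808, f₄=26.7008, f₅=60.
(h/2)·[f₀ + 2f₁ + 2f₂ + 2f₃ + 2f₄ + f₅] = 0.2·(136.7744) = 27.35488.

27.35488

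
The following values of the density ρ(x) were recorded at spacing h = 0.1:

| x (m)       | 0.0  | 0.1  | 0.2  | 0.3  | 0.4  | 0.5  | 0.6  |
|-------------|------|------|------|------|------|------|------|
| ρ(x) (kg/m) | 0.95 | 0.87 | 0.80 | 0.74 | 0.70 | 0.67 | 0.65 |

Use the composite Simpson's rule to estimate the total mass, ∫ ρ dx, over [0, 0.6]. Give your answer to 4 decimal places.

h = 0.1, n = 6.
(h/3)·[y₀ + 4y₁ + 2y₂ + 4y₃ + 2y₄ + 4y₅ + y₆] = 0.033333·(13.72) = 0.4573.

0.4573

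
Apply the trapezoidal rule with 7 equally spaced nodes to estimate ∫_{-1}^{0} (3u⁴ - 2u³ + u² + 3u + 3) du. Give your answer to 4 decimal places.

h = (0 − (-1))/6 = 0.166667.
Nodes u₀,…,u₆ = -1, -0.833333, -0.666667, -0.5, -0.333333, -0.166667, 0.
f(u) = 3u⁴ - 2u³ + u² + 3u + 3: f₀=6, f₁=3.798611, f₂=2.629630, f₃=2.1875, f₄=2.222222, f₅=2.539352, f₆=3.
(h/2)·[f₀ + 2f₁ + 2f₂ + 2f₃ + 2f₄ + 2f₅ + f₆] = 0.083333·(35.754630) = 2.9796.

2.9796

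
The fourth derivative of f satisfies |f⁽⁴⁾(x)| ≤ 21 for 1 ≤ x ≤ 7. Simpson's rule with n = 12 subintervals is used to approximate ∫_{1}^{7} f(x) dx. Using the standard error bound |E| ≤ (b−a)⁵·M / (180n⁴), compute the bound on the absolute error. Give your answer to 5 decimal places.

|E| ≤ (6)⁵·21 / (180·12⁴) = 163296/3732480 = 0.04375.

0.04375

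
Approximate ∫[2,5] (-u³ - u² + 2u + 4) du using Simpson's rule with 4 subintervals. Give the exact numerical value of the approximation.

h = (5 − 2)/4 = 0.75.
Nodes u₀,…,u₄ = 2, 2.75, 3.5, 4.25, 5.
f(u) = -u³ - u² + 2u + 4: f₀=-4, f₁=-18.859375, f₂=-44.125, f₃=-82.328125, f₄=-136.
(h/3)·[f₀ + 4f₁ + 2f₂ + 4f₃ + f₄] = 0.25·(-633) = -158.25.

-158.25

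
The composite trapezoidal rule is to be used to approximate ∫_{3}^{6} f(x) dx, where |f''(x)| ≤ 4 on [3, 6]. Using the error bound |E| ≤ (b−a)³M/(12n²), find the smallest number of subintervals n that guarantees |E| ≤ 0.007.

36

Need 108/(12n²) ≤ 0.007.
n² ≥ 108/(12·0.007) = 1285.71 ⇒ n ≥ 35.8569, so the smallest n is 36.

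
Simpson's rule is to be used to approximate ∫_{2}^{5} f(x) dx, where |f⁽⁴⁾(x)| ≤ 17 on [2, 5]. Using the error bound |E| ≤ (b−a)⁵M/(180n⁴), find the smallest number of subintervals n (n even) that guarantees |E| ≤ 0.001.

14

Need 4131/(180n⁴) ≤ 0.001.
n⁴ ≥ 4131/(180·0.001) = 22950 ⇒ n ≥ 12.3082, so the smallest even n is 14. (n must be even for Simpson's rule.)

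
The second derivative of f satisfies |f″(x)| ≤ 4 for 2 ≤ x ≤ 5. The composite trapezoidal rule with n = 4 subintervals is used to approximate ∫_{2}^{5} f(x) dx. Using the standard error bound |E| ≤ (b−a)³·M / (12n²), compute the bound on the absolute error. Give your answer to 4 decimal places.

|E| ≤ (3)³·4 / (12·4²) = 108/192 = 0.5625.

0.5625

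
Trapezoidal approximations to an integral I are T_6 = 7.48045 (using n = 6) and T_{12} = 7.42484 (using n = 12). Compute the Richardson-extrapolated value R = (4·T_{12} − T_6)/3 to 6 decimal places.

R = (4·T_{12} − T_6) / 3 = (4·7.42484 − 7.48045)/3 = (22.21891)/3 = 7.406303.

7.406303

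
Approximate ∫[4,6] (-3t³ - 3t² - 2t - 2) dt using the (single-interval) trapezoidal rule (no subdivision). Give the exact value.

-1020

T = (b−a)/2 · [f(4) + f(6)] = 1·[(-250) + (-770)] = -1020.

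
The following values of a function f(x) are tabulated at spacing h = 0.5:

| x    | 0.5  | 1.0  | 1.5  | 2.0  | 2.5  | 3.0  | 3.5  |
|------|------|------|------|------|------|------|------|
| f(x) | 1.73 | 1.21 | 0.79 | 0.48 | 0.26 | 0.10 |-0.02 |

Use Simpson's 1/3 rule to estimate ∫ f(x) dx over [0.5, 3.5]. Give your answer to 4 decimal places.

1.8283

h = 0.5, n = 6.
(h/3)·[y₀ + 4y₁ + 2y₂ + 4y₃ + 2y₄ + 4y₅ + y₆] = 0.166667·(10.97) = 1.8283.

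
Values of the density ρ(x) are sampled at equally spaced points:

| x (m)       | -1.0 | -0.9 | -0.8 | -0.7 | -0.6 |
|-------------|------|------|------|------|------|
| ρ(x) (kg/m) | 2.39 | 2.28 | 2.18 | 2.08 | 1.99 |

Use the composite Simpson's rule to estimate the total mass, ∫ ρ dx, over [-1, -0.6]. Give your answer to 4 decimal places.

0.8727

h = 0.1, n = 4.
(h/3)·[y₀ + 4y₁ + 2y₂ + 4y₃ + y₄] = 0.033333·(26.18) = 0.8727.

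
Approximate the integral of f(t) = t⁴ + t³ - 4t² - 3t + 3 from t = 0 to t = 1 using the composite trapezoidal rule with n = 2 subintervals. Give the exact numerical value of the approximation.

h = (1 − 0)/2 = 0.5.
Nodes t₀,…,t₂ = 0, 0.5, 1.
f(t) = t⁴ + t³ - 4t² - 3t + 3: f₀=3, f₁=0.6875, f₂=-2.
(h/2)·[f₀ + 2f₁ + f₂] = 0.25·(2.375) = 0.59375.

0.59375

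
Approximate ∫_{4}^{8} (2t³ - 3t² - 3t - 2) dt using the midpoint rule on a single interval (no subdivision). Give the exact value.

1216

M = (b−a)·f(6) = 4·(304) = 1216.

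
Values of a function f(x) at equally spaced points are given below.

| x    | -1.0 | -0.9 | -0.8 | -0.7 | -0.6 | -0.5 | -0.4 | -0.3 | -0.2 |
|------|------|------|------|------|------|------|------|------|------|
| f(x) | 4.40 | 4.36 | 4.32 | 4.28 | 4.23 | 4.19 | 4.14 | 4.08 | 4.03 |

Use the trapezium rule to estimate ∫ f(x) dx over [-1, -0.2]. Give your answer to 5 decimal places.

h = 0.1, n = 8.
(h/2)·[y₀ + 2y₁ + 2y₂ + 2y₃ + 2y₄ + 2y₅ + 2y₆ + 2y₇ + y₈] = 0.05·(67.63) = 3.38150.

3.38150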